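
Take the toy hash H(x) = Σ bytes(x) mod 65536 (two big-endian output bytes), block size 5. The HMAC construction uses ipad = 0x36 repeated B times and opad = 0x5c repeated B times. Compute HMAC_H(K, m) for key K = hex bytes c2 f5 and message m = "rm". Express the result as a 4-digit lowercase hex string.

Key hex bytes c2 f5 is 2 bytes ≤ B = 5; zero-pad to 5 bytes: K' = c2 f5 00 00 00.
K' ⊕ ipad = f4 c3 36 36 36.  K' ⊕ opad = 9e a9 5c 5c 5c.
Inner input = (K'⊕ipad) ∥ m = f4 c3 36 36 36 ∥ 72 6d.
Inner hash: sum = 244+195+54+54+54+114+109 = 824 → 03 38.
Outer input = (K'⊕opad) ∥ inner = 9e a9 5c 5c 5c ∥ 03 38.
Outer hash (tag): sum = 158+169+92+92+92+3+56 = 662 → 02 96.

0296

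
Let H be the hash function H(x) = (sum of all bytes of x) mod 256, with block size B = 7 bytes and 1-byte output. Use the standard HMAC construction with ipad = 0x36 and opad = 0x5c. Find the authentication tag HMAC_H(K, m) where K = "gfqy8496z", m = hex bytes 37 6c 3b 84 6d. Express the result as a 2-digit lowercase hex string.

Key "gfqy8496z" = 67 66 71 79 38 34 39 36 7a is 9 bytes > B = 7, so hash it first: H(key) = 0c, then zero-pad to 7 bytes: K' = 0c 00 00 00 00 00 00.
K' ⊕ ipad = 3a 36 36 36 36 36 36.  K' ⊕ opad = 50 5c 5c 5c 5c 5c 5c.
Inner input = (K'⊕ipad) ∥ m = 3a 36 36 36 36 36 36 ∥ 37 6c 3b 84 6d.
Inner hash: sum = 58+54+54+54+54+54+54+55+108+59+132+109 = 845; mod 256 = 77 → 4d.
Outer input = (K'⊕opad) ∥ inner = 50 5c 5c 5c 5c 5c 5c ∥ 4d.
Outer hash (tag): sum = 80+92+92+92+92+92+92+77 = 709; mod 256 = 197 → c5.

c5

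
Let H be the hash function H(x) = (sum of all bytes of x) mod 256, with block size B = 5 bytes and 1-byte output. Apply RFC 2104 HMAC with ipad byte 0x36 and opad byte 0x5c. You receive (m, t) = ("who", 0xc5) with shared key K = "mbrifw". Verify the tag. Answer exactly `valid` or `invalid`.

invalid

Key "mbrifw" = 6d 62 72 69 66 77 is 6 bytes > B = 5, so hash it first: H(key) = 87, then zero-pad to 5 bytes: K' = 87 00 00 00 00.
K' ⊕ ipad = b1 36 36 36 36; K' ⊕ opad = db 5c 5c 5c 5c.
Inner hash: sum = 177+54+54+54+54+119+104+111 = 727; mod 256 = 215 → d7.
Outer hash (recomputed tag): sum = 219+92+92+92+92+215 = 802; mod 256 = 34 → 22.
Recomputed tag = 22; claimed = c5 → mismatch.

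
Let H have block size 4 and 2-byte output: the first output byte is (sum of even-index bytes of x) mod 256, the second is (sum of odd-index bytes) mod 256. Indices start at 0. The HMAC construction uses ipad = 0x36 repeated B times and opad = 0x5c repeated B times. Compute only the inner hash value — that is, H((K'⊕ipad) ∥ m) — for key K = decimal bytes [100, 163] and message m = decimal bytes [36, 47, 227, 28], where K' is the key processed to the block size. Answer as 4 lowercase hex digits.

8f16

Key decimal bytes [100, 163] = 64 a3 is 2 bytes ≤ B = 4; zero-pad to 4 bytes: K' = 64 a3 00 00.
K' ⊕ ipad = 52 95 36 36.
Inner input = 52 95 36 36 ∥ 24 2f e3 1c.
Inner hash: even-index sum = 399 mod 256 = 143; odd-index sum = 278 mod 256 = 22 → 8f 16.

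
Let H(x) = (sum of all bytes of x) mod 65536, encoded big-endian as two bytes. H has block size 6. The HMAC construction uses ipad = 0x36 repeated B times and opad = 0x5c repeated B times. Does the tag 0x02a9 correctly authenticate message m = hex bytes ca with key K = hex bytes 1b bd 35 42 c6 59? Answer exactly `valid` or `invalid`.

valid

Key hex bytes 1b bd 35 42 c6 59 is exactly B = 6 bytes: K' = 1b bd 35 42 c6 59.
K' ⊕ ipad = 2d 8b 03 74 f0 6f; K' ⊕ opad = 47 e1 69 1e 9a 05.
Inner hash: sum = 45+139+3+116+240+111+202 = 856 → 03 58.
Outer hash (recomputed tag): sum = 71+225+105+30+154+5+3+88 = 681 → 02 a9.
Recomputed tag = 02a9; claimed = 02a9 → match.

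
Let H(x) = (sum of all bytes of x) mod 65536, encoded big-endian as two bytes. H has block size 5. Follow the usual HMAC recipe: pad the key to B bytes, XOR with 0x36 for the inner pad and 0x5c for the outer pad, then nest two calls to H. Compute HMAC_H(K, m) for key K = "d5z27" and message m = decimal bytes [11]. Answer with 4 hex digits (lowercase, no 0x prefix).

0251

Key "d5z27" = 64 35 7a 32 37 is exactly B = 5 bytes: K' = 64 35 7a 32 37.
K' ⊕ ipad = 52 03 4c 04 01.  K' ⊕ opad = 38 69 26 6e 6b.
Inner input = (K'⊕ipad) ∥ m = 52 03 4c 04 01 ∥ 0b.
Inner hash: sum = 82+3+76+4+1+11 = 177 → 00 b1.
Outer input = (K'⊕opad) ∥ inner = 38 69 26 6e 6b ∥ 00 b1.
Outer hash (tag): sum = 56+105+38+110+107+0+177 = 593 → 02 51.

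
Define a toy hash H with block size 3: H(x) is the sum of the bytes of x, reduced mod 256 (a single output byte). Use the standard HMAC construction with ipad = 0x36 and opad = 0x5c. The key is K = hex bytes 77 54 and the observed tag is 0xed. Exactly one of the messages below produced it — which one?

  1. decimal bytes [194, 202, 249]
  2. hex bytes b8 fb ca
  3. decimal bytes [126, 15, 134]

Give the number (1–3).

Key hex bytes 77 54 is 2 bytes ≤ B = 3; zero-pad to 3 bytes: K' = 77 54 00.
K' ⊕ ipad = 41 62 36; K' ⊕ opad = 2b 08 5c.
m1: inner = H(41 62 36 c2 ca f9) = 5e; tag = H(2b 08 5c 5e) = ed ← matches
m2: inner = H(41 62 36 b8 fb ca) = 56; tag = H(2b 08 5c 56) = e5
m3: inner = H(41 62 36 7e 0f 86) = ec; tag = H(2b 08 5c ec) = 7b

1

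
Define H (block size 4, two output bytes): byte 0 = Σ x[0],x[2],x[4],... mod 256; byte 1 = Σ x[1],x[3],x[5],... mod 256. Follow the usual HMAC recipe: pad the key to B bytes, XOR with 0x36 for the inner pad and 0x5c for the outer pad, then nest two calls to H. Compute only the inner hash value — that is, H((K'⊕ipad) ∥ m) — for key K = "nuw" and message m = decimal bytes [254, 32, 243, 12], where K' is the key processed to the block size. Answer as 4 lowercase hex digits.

Key "nuw" = 6e 75 77 is 3 bytes ≤ B = 4; zero-pad to 4 bytes: K' = 6e 75 77 00.
K' ⊕ ipad = 58 43 41 36.
Inner input = 58 43 41 36 ∥ fe 20 f3 0c.
Inner hash: even-index sum = 650 mod 256 = 138; odd-index sum = 165 mod 256 = 165 → 8a a5.

8aa5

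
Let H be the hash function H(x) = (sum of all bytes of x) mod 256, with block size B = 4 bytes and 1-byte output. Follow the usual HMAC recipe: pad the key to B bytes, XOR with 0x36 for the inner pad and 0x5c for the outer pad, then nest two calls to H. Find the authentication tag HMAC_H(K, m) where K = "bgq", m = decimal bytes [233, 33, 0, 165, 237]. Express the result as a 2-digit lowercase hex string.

c0

Key "bgq" = 62 67 71 is 3 bytes ≤ B = 4; zero-pad to 4 bytes: K' = 62 67 71 00.
K' ⊕ ipad = 54 51 47 36.  K' ⊕ opad = 3e 3b 2d 5c.
Inner input = (K'⊕ipad) ∥ m = 54 51 47 36 ∥ e9 21 00 a5 ed.
Inner hash: sum = 84+81+71+54+233+33+0+165+237 = 958; mod 256 = 190 → be.
Outer input = (K'⊕opad) ∥ inner = 3e 3b 2d 5c ∥ be.
Outer hash (tag): sum = 62+59+45+92+190 = 448; mod 256 = 192 → c0.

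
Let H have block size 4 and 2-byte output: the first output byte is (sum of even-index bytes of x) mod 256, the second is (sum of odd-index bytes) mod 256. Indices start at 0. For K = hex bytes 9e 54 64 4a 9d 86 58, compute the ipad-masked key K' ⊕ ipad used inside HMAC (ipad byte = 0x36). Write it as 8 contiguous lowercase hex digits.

c1123636

Key hex bytes 9e 54 64 4a 9d 86 58 is 7 bytes > B = 4, so hash it first: H(key) = f7 24, then zero-pad to 4 bytes: K' = f7 24 00 00.
XOR each byte with 0x36: f7⊕36=c1, 24⊕36=12, 00⊕36=36, 00⊕36=36.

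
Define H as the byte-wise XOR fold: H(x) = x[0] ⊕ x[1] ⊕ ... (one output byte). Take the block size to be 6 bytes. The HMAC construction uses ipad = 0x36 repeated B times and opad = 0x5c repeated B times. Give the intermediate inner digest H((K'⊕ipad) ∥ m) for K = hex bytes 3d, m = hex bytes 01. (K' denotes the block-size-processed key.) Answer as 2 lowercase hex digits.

3c

Key hex bytes 3d is 1 byte ≤ B = 6; zero-pad to 6 bytes: K' = 3d 00 00 00 00 00.
K' ⊕ ipad = 0b 36 36 36 36 36.
Inner input = 0b 36 36 36 36 36 ∥ 01.
Inner hash: XOR 0b⊕36⊕36⊕36⊕36⊕36⊕01 = 3c.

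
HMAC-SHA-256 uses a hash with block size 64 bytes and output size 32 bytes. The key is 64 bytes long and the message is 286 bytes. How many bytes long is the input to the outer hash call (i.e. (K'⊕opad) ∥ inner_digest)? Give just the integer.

96

Key is 64 ≤ 64 bytes, zero-padded: |K'| = 64.
Outer input = (K'⊕opad) ∥ H(inner) → 64 + 32 = 96 bytes.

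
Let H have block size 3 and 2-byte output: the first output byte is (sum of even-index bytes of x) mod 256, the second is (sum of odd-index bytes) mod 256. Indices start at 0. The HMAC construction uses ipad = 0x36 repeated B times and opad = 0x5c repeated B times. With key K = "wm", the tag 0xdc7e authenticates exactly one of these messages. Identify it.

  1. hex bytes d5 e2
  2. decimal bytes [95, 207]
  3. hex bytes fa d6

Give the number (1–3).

Key "wm" = 77 6d is 2 bytes ≤ B = 3; zero-pad to 3 bytes: K' = 77 6d 00.
K' ⊕ ipad = 41 5b 36; K' ⊕ opad = 2b 31 5c.
m1: inner = H(41 5b 36 d5 e2) = 59 30; tag = H(2b 31 5c 59 30) = b78a
m2: inner = H(41 5b 36 5f cf) = 46 ba; tag = H(2b 31 5c 46 ba) = 4177
m3: inner = H(41 5b 36 fa d6) = 4d 55; tag = H(2b 31 5c 4d 55) = dc7e ← matches

3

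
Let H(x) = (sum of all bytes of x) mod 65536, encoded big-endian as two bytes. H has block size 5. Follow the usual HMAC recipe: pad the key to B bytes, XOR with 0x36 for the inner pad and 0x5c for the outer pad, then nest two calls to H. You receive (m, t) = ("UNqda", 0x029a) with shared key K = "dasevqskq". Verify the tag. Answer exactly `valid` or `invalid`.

valid

Key "dasevqskq" = 64 61 73 65 76 71 73 6b 71 is 9 bytes > B = 5, so hash it first: H(key) = 03 d3, then zero-pad to 5 bytes: K' = 03 d3 00 00 00.
K' ⊕ ipad = 35 e5 36 36 36; K' ⊕ opad = 5f 8f 5c 5c 5c.
Inner hash: sum = 53+229+54+54+54+85+78+113+100+97 = 917 → 03 95.
Outer hash (recomputed tag): sum = 95+143+92+92+92+3+149 = 666 → 02 9a.
Recomputed tag = 029a; claimed = 029a → match.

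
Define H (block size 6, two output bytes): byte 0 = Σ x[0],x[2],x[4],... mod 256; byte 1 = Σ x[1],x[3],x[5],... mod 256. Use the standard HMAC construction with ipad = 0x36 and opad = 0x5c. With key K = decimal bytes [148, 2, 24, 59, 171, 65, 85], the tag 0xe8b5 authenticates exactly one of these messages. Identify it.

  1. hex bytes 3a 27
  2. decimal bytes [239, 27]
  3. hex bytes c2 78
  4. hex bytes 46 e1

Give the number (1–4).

Key decimal bytes [148, 2, 24, 59, 171, 65, 85] = 94 02 18 3b ab 41 55 is 7 bytes > B = 6, so hash it first: H(key) = ac 7e, then zero-pad to 6 bytes: K' = ac 7e 00 00 00 00.
K' ⊕ ipad = 9a 48 36 36 36 36; K' ⊕ opad = f0 22 5c 5c 5c 5c.
m1: inner = H(9a 48 36 36 36 36 3a 27) = 40 db; tag = H(f0 22 5c 5c 5c 5c 40 db) = e8b5 ← matches
m2: inner = H(9a 48 36 36 36 36 ef 1b) = f5 cf; tag = H(f0 22 5c 5c 5c 5c f5 cf) = 9da9
m3: inner = H(9a 48 36 36 36 36 c2 78) = c8 2c; tag = H(f0 22 5c 5c 5c 5c c8 2c) = 7006
m4: inner = H(9a 48 36 36 36 36 46 e1) = 4c 95; tag = H(f0 22 5c 5c 5c 5c 4c 95) = f46f

1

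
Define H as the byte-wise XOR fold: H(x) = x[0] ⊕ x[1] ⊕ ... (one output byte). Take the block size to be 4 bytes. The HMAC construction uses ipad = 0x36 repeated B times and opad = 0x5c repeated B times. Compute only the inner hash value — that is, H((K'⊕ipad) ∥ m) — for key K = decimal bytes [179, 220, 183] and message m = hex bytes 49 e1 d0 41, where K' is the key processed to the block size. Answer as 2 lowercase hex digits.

e1

Key decimal bytes [179, 220, 183] = b3 dc b7 is 3 bytes ≤ B = 4; zero-pad to 4 bytes: K' = b3 dc b7 00.
K' ⊕ ipad = 85 ea 81 36.
Inner input = 85 ea 81 36 ∥ 49 e1 d0 41.
Inner hash: XOR 85⊕ea⊕81⊕36⊕49⊕e1⊕d0⊕41 = e1.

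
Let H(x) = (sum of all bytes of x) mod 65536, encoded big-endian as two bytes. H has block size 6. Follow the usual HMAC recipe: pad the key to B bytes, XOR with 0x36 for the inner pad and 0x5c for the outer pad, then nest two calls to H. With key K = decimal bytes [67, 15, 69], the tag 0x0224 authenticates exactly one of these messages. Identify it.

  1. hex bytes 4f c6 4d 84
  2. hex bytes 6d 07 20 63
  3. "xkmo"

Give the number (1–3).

Key decimal bytes [67, 15, 69] = 43 0f 45 is 3 bytes ≤ B = 6; zero-pad to 6 bytes: K' = 43 0f 45 00 00 00.
K' ⊕ ipad = 75 39 73 36 36 36; K' ⊕ opad = 1f 53 19 5c 5c 5c.
m1: inner = H(75 39 73 36 36 36 4f c6 4d 84) = 03 a9; tag = H(1f 53 19 5c 5c 5c 03 a9) = 024b
m2: inner = H(75 39 73 36 36 36 6d 07 20 63) = 02 ba; tag = H(1f 53 19 5c 5c 5c 02 ba) = 025b
m3: inner = H(75 39 73 36 36 36 78 6b 6d 6f) = 03 82; tag = H(1f 53 19 5c 5c 5c 03 82) = 0224 ← matches

3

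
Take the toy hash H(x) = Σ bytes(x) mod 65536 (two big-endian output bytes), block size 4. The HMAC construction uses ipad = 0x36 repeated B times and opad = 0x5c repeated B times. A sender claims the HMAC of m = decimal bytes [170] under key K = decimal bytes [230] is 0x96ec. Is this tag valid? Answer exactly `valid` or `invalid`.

invalid

Key decimal bytes [230] = e6 is 1 byte ≤ B = 4; zero-pad to 4 bytes: K' = e6 00 00 00.
K' ⊕ ipad = d0 36 36 36; K' ⊕ opad = ba 5c 5c 5c.
Inner hash: sum = 208+54+54+54+170 = 540 → 02 1c.
Outer hash (recomputed tag): sum = 186+92+92+92+2+28 = 492 → 01 ec.
Recomputed tag = 01ec; claimed = 96ec → mismatch.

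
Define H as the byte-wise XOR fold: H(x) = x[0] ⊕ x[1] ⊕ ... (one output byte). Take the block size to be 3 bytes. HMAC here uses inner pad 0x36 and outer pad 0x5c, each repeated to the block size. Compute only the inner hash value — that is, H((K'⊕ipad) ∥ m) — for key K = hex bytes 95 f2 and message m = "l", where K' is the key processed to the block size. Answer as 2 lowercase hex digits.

3d

Key hex bytes 95 f2 is 2 bytes ≤ B = 3; zero-pad to 3 bytes: K' = 95 f2 00.
K' ⊕ ipad = a3 c4 36.
Inner input = a3 c4 36 ∥ 6c.
Inner hash: XOR a3⊕c4⊕36⊕6c = 3d.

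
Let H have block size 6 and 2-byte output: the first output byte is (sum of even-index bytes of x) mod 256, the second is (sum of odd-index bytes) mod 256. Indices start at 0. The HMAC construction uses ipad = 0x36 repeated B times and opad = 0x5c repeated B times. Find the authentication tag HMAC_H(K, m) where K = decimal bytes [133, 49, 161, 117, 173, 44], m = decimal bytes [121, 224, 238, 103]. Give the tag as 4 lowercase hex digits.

Key decimal bytes [133, 49, 161, 117, 173, 44] = 85 31 a1 75 ad 2c is exactly B = 6 bytes: K' = 85 31 a1 75 ad 2c.
K' ⊕ ipad = b3 07 97 43 9b 1a.  K' ⊕ opad = d9 6d fd 29 f1 70.
Inner input = (K'⊕ipad) ∥ m = b3 07 97 43 9b 1a ∥ 79 e0 ee 67.
Inner hash: even-index sum = 844 mod 256 = 76; odd-index sum = 427 mod 256 = 171 → 4c ab.
Outer input = (K'⊕opad) ∥ inner = d9 6d fd 29 f1 70 ∥ 4c ab.
Outer hash (tag): even-index sum = 787 mod 256 = 19; odd-index sum = 433 mod 256 = 177 → 13 b1.

13b1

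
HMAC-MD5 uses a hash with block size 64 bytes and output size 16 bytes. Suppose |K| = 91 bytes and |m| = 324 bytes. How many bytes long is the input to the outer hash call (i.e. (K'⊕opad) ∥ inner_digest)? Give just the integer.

Key is 91 > 64 bytes, so it is hashed to 16 bytes then zero-padded to 64: |K'| = 64.
Outer input = (K'⊕opad) ∥ H(inner) → 64 + 16 = 80 bytes.

80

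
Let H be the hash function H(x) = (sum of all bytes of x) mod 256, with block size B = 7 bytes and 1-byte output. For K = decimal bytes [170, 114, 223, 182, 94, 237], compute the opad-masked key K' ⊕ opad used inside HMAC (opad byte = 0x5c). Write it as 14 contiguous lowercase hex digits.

Key decimal bytes [170, 114, 223, 182, 94, 237] = aa 72 df b6 5e ed is 6 bytes ≤ B = 7; zero-pad to 7 bytes: K' = aa 72 df b6 5e ed 00.
XOR each byte with 0x5c: aa⊕5c=f6, 72⊕5c=2e, df⊕5c=83, b6⊕5c=ea, 5e⊕5c=02, ed⊕5c=b1, 00⊕5c=5c.

f62e83ea02b15c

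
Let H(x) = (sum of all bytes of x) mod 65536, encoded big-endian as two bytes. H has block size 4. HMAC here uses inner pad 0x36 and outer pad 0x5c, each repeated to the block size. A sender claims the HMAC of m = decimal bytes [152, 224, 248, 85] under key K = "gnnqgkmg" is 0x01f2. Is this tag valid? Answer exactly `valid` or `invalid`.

Key "gnnqgkmg" = 67 6e 6e 71 67 6b 6d 67 is 8 bytes > B = 4, so hash it first: H(key) = 03 5a, then zero-pad to 4 bytes: K' = 03 5a 00 00.
K' ⊕ ipad = 35 6c 36 36; K' ⊕ opad = 5f 06 5c 5c.
Inner hash: sum = 53+108+54+54+152+224+248+85 = 978 → 03 d2.
Outer hash (recomputed tag): sum = 95+6+92+92+3+210 = 498 → 01 f2.
Recomputed tag = 01f2; claimed = 01f2 → match.

valid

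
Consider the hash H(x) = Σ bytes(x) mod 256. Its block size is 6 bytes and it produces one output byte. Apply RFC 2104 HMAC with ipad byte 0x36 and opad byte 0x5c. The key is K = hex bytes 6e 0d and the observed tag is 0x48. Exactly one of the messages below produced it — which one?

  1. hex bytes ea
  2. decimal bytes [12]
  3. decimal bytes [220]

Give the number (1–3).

1

Key hex bytes 6e 0d is 2 bytes ≤ B = 6; zero-pad to 6 bytes: K' = 6e 0d 00 00 00 00.
K' ⊕ ipad = 58 3b 36 36 36 36; K' ⊕ opad = 32 51 5c 5c 5c 5c.
m1: inner = H(58 3b 36 36 36 36 ea) = 55; tag = H(32 51 5c 5c 5c 5c 55) = 48 ← matches
m2: inner = H(58 3b 36 36 36 36 0c) = 77; tag = H(32 51 5c 5c 5c 5c 77) = 6a
m3: inner = H(58 3b 36 36 36 36 dc) = 47; tag = H(32 51 5c 5c 5c 5c 47) = 3a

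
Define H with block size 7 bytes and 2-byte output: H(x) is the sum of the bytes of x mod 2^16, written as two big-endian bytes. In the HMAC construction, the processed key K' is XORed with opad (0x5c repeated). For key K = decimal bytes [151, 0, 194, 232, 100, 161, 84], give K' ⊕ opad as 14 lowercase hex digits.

cb5c9eb438fd08

Key decimal bytes [151, 0, 194, 232, 100, 161, 84] = 97 00 c2 e8 64 a1 54 is exactly B = 7 bytes: K' = 97 00 c2 e8 64 a1 54.
XOR each byte with 0x5c: 97⊕5c=cb, 00⊕5c=5c, c2⊕5c=9e, e8⊕5c=b4, 64⊕5c=38, a1⊕5c=fd, 54⊕5c=08.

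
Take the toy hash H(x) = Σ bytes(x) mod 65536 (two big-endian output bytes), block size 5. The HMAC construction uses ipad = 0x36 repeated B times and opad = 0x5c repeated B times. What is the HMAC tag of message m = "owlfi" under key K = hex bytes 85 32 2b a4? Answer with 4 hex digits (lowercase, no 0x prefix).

Key hex bytes 85 32 2b a4 is 4 bytes ≤ B = 5; zero-pad to 5 bytes: K' = 85 32 2b a4 00.
K' ⊕ ipad = b3 04 1d 92 36.  K' ⊕ opad = d9 6e 77 f8 5c.
Inner input = (K'⊕ipad) ∥ m = b3 04 1d 92 36 ∥ 6f 77 6c 66 69.
Inner hash: sum = 179+4+29+146+54+111+119+108+102+105 = 957 → 03 bd.
Outer input = (K'⊕opad) ∥ inner = d9 6e 77 f8 5c ∥ 03 bd.
Outer hash (tag): sum = 217+110+119+248+92+3+189 = 978 → 03 d2.

03d2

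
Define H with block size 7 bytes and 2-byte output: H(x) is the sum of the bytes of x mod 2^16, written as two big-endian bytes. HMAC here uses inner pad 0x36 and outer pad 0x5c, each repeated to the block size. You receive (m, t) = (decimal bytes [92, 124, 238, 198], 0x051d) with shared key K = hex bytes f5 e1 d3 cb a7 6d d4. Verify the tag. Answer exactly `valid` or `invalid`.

Key hex bytes f5 e1 d3 cb a7 6d d4 is exactly B = 7 bytes: K' = f5 e1 d3 cb a7 6d d4.
K' ⊕ ipad = c3 d7 e5 fd 91 5b e2; K' ⊕ opad = a9 bd 8f 97 fb 31 88.
Inner hash: sum = 195+215+229+253+145+91+226+92+124+238+198 = 2006 → 07 d6.
Outer hash (recomputed tag): sum = 169+189+143+151+251+49+136+7+214 = 1309 → 05 1d.
Recomputed tag = 051d; claimed = 051d → match.

valid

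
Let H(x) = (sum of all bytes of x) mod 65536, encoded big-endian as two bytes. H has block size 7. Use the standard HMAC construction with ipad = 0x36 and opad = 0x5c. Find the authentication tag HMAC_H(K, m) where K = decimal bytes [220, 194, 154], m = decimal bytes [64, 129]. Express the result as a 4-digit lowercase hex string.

Key decimal bytes [220, 194, 154] = dc c2 9a is 3 bytes ≤ B = 7; zero-pad to 7 bytes: K' = dc c2 9a 00 00 00 00.
K' ⊕ ipad = ea f4 ac 36 36 36 36.  K' ⊕ opad = 80 9e c6 5c 5c 5c 5c.
Inner input = (K'⊕ipad) ∥ m = ea f4 ac 36 36 36 36 ∥ 40 81.
Inner hash: sum = 234+244+172+54+54+54+54+64+129 = 1059 → 04 23.
Outer input = (K'⊕opad) ∥ inner = 80 9e c6 5c 5c 5c 5c ∥ 04 23.
Outer hash (tag): sum = 128+158+198+92+92+92+92+4+35 = 891 → 03 7b.

037b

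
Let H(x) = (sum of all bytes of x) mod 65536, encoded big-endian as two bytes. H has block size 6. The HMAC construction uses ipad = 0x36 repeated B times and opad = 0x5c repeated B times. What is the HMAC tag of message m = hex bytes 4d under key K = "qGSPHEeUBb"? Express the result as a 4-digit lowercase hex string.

02b4

Key "qGSPHEeUBb" = 71 47 53 50 48 45 65 55 42 62 is 10 bytes > B = 6, so hash it first: H(key) = 03 46, then zero-pad to 6 bytes: K' = 03 46 00 00 00 00.
K' ⊕ ipad = 35 70 36 36 36 36.  K' ⊕ opad = 5f 1a 5c 5c 5c 5c.
Inner input = (K'⊕ipad) ∥ m = 35 70 36 36 36 36 ∥ 4d.
Inner hash: sum = 53+112+54+54+54+54+77 = 458 → 01 ca.
Outer input = (K'⊕opad) ∥ inner = 5f 1a 5c 5c 5c 5c ∥ 01 ca.
Outer hash (tag): sum = 95+26+92+92+92+92+1+202 = 692 → 02 b4.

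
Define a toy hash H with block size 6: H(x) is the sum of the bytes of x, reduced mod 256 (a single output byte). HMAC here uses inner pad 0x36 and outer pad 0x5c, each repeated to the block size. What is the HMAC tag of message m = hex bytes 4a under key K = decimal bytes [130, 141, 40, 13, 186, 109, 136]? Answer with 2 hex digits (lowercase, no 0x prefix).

98

Key decimal bytes [130, 141, 40, 13, 186, 109, 136] = 82 8d 28 0d ba 6d 88 is 7 bytes > B = 6, so hash it first: H(key) = f3, then zero-pad to 6 bytes: K' = f3 00 00 00 00 00.
K' ⊕ ipad = c5 36 36 36 36 36.  K' ⊕ opad = af 5c 5c 5c 5c 5c.
Inner input = (K'⊕ipad) ∥ m = c5 36 36 36 36 36 ∥ 4a.
Inner hash: sum = 197+54+54+54+54+54+74 = 541; mod 256 = 29 → 1d.
Outer input = (K'⊕opad) ∥ inner = af 5c 5c 5c 5c 5c ∥ 1d.
Outer hash (tag): sum = 175+92+92+92+92+92+29 = 664; mod 256 = 152 → 98.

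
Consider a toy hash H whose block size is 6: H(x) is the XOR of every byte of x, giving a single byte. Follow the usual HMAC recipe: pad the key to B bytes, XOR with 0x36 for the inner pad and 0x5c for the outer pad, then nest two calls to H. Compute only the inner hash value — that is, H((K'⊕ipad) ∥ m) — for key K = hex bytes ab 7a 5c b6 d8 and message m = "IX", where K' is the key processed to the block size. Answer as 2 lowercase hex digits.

f2

Key hex bytes ab 7a 5c b6 d8 is 5 bytes ≤ B = 6; zero-pad to 6 bytes: K' = ab 7a 5c b6 d8 00.
K' ⊕ ipad = 9d 4c 6a 80 ee 36.
Inner input = 9d 4c 6a 80 ee 36 ∥ 49 58.
Inner hash: XOR 9d⊕4c⊕6a⊕80⊕ee⊕36⊕49⊕58 = f2.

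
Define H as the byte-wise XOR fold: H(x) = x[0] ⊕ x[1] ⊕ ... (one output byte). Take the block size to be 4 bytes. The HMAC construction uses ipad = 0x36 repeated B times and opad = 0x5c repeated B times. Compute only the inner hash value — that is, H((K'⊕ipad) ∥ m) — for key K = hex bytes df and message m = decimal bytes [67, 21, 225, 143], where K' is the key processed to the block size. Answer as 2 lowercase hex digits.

Key hex bytes df is 1 byte ≤ B = 4; zero-pad to 4 bytes: K' = df 00 00 00.
K' ⊕ ipad = e9 36 36 36.
Inner input = e9 36 36 36 ∥ 43 15 e1 8f.
Inner hash: XOR e9⊕36⊕36⊕36⊕43⊕15⊕e1⊕8f = e7.

e7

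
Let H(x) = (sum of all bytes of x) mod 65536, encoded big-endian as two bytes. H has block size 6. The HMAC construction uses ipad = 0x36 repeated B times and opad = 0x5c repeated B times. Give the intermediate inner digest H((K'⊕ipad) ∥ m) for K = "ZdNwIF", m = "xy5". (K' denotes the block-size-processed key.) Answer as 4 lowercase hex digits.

Key "ZdNwIF" = 5a 64 4e 77 49 46 is exactly B = 6 bytes: K' = 5a 64 4e 77 49 46.
K' ⊕ ipad = 6c 52 78 41 7f 70.
Inner input = 6c 52 78 41 7f 70 ∥ 78 79 35.
Inner hash: sum = 108+82+120+65+127+112+120+121+53 = 908 → 03 8c.

038c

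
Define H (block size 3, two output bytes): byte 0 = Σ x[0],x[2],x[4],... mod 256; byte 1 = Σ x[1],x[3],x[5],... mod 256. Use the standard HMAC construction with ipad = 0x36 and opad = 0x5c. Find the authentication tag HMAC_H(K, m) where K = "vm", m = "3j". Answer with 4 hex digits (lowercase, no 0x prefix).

Key "vm" = 76 6d is 2 bytes ≤ B = 3; zero-pad to 3 bytes: K' = 76 6d 00.
K' ⊕ ipad = 40 5b 36.  K' ⊕ opad = 2a 31 5c.
Inner input = (K'⊕ipad) ∥ m = 40 5b 36 ∥ 33 6a.
Inner hash: even-index sum = 224 mod 256 = 224; odd-index sum = 142 mod 256 = 142 → e0 8e.
Outer input = (K'⊕opad) ∥ inner = 2a 31 5c ∥ e0 8e.
Outer hash (tag): even-index sum = 276 mod 256 = 20; odd-index sum = 273 mod 256 = 17 → 14 11.

1411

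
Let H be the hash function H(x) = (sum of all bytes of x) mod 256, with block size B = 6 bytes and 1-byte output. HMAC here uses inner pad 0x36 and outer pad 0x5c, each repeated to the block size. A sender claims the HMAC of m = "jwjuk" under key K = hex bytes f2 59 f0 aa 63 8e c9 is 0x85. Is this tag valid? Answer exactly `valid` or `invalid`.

invalid

Key hex bytes f2 59 f0 aa 63 8e c9 is 7 bytes > B = 6, so hash it first: H(key) = 9f, then zero-pad to 6 bytes: K' = 9f 00 00 00 00 00.
K' ⊕ ipad = a9 36 36 36 36 36; K' ⊕ opad = c3 5c 5c 5c 5c 5c.
Inner hash: sum = 169+54+54+54+54+54+106+119+106+117+107 = 994; mod 256 = 226 → e2.
Outer hash (recomputed tag): sum = 195+92+92+92+92+92+226 = 881; mod 256 = 113 → 71.
Recomputed tag = 71; claimed = 85 → mismatch.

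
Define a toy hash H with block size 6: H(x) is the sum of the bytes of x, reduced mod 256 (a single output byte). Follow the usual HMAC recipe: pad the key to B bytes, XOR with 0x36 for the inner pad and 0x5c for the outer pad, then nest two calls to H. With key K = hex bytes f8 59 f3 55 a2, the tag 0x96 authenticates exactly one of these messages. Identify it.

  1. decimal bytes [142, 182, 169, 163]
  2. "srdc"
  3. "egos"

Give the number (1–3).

Key hex bytes f8 59 f3 55 a2 is 5 bytes ≤ B = 6; zero-pad to 6 bytes: K' = f8 59 f3 55 a2 00.
K' ⊕ ipad = ce 6f c5 63 94 36; K' ⊕ opad = a4 05 af 09 fe 5c.
m1: inner = H(ce 6f c5 63 94 36 8e b6 a9 a3) = bf; tag = H(a4 05 af 09 fe 5c bf) = 7a
m2: inner = H(ce 6f c5 63 94 36 73 72 64 63) = db; tag = H(a4 05 af 09 fe 5c db) = 96 ← matches
m3: inner = H(ce 6f c5 63 94 36 65 67 6f 73) = dd; tag = H(a4 05 af 09 fe 5c dd) = 98

2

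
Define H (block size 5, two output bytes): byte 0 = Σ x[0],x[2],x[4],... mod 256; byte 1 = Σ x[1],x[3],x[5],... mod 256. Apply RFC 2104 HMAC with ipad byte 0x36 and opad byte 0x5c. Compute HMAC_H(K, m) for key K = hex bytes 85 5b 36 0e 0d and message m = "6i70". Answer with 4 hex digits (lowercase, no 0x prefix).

Key hex bytes 85 5b 36 0e 0d is exactly B = 5 bytes: K' = 85 5b 36 0e 0d.
K' ⊕ ipad = b3 6d 00 38 3b.  K' ⊕ opad = d9 07 6a 52 51.
Inner input = (K'⊕ipad) ∥ m = b3 6d 00 38 3b ∥ 36 69 37 30.
Inner hash: even-index sum = 391 mod 256 = 135; odd-index sum = 274 mod 256 = 18 → 87 12.
Outer input = (K'⊕opad) ∥ inner = d9 07 6a 52 51 ∥ 87 12.
Outer hash (tag): even-index sum = 422 mod 256 = 166; odd-index sum = 224 mod 256 = 224 → a6 e0.

a6e0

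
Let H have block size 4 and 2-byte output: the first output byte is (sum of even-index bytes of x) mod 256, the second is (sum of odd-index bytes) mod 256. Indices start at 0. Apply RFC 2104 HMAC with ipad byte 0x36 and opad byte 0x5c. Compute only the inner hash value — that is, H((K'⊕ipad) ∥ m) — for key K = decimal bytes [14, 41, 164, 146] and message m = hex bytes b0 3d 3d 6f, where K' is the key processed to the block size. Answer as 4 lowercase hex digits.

b76f

Key decimal bytes [14, 41, 164, 146] = 0e 29 a4 92 is exactly B = 4 bytes: K' = 0e 29 a4 92.
K' ⊕ ipad = 38 1f 92 a4.
Inner input = 38 1f 92 a4 ∥ b0 3d 3d 6f.
Inner hash: even-index sum = 439 mod 256 = 183; odd-index sum = 367 mod 256 = 111 → b7 6f.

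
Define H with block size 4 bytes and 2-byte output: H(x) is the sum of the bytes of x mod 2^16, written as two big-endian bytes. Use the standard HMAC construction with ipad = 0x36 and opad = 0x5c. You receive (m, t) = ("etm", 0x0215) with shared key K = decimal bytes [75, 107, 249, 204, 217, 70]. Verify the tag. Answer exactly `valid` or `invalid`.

Key decimal bytes [75, 107, 249, 204, 217, 70] = 4b 6b f9 cc d9 46 is 6 bytes > B = 4, so hash it first: H(key) = 03 9a, then zero-pad to 4 bytes: K' = 03 9a 00 00.
K' ⊕ ipad = 35 ac 36 36; K' ⊕ opad = 5f c6 5c 5c.
Inner hash: sum = 53+172+54+54+101+116+109 = 659 → 02 93.
Outer hash (recomputed tag): sum = 95+198+92+92+2+147 = 626 → 02 72.
Recomputed tag = 0272; claimed = 0215 → mismatch.

invalid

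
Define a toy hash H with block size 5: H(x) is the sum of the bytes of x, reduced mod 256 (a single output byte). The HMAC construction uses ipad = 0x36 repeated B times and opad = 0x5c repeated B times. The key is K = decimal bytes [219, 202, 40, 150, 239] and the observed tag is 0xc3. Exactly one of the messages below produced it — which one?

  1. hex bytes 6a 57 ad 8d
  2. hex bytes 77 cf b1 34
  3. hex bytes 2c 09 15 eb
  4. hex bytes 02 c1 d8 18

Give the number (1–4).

3

Key decimal bytes [219, 202, 40, 150, 239] = db ca 28 96 ef is exactly B = 5 bytes: K' = db ca 28 96 ef.
K' ⊕ ipad = ed fc 1e a0 d9; K' ⊕ opad = 87 96 74 ca b3.
m1: inner = H(ed fc 1e a0 d9 6a 57 ad 8d) = 7b; tag = H(87 96 74 ca b3 7b) = 89
m2: inner = H(ed fc 1e a0 d9 77 cf b1 34) = ab; tag = H(87 96 74 ca b3 ab) = b9
m3: inner = H(ed fc 1e a0 d9 2c 09 15 eb) = b5; tag = H(87 96 74 ca b3 b5) = c3 ← matches
m4: inner = H(ed fc 1e a0 d9 02 c1 d8 18) = 33; tag = H(87 96 74 ca b3 33) = 41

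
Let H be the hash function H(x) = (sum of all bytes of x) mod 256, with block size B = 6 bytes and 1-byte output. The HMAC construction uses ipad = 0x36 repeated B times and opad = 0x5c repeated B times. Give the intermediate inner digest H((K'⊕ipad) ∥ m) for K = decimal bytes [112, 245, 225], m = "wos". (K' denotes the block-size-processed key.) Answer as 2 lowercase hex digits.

Key decimal bytes [112, 245, 225] = 70 f5 e1 is 3 bytes ≤ B = 6; zero-pad to 6 bytes: K' = 70 f5 e1 00 00 00.
K' ⊕ ipad = 46 c3 d7 36 36 36.
Inner input = 46 c3 d7 36 36 36 ∥ 77 6f 73.
Inner hash: sum = 70+195+215+54+54+54+119+111+115 = 987; mod 256 = 219 → db.

db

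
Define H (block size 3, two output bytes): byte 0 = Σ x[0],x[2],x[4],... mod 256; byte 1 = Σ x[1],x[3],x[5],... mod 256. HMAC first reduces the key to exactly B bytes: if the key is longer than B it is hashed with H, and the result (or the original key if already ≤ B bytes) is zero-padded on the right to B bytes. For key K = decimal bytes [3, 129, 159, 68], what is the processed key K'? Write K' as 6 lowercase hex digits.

|K| = 4 > B = 3, so first hash the key.
H(K): even-index sum = 162 mod 256 = 162; odd-index sum = 197 mod 256 = 197 → a2 c5.
Zero-pad H(K) = a2 c5 to 3 bytes: K' = a2 c5 00.

a2c500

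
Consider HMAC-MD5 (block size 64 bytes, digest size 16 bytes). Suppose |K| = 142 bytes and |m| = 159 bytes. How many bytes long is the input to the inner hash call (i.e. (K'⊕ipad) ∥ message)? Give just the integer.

Key is 142 > 64 bytes, so it is hashed to 16 bytes then zero-padded to 64: |K'| = 64.
Inner input = (K'⊕ipad) ∥ m → 64 + 159 = 223 bytes.

223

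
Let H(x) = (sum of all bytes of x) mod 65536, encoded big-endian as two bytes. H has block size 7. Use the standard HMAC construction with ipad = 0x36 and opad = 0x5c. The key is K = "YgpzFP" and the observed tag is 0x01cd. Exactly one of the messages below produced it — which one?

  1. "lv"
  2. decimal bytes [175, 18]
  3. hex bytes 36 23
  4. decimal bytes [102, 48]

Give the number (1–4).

3

Key "YgpzFP" = 59 67 70 7a 46 50 is 6 bytes ≤ B = 7; zero-pad to 7 bytes: K' = 59 67 70 7a 46 50 00.
K' ⊕ ipad = 6f 51 46 4c 70 66 36; K' ⊕ opad = 05 3b 2c 26 1a 0c 5c.
m1: inner = H(6f 51 46 4c 70 66 36 6c 76) = 03 40; tag = H(05 3b 2c 26 1a 0c 5c 03 40) = 0157
m2: inner = H(6f 51 46 4c 70 66 36 af 12) = 03 1f; tag = H(05 3b 2c 26 1a 0c 5c 03 1f) = 0136
m3: inner = H(6f 51 46 4c 70 66 36 36 23) = 02 b7; tag = H(05 3b 2c 26 1a 0c 5c 02 b7) = 01cd ← matches
m4: inner = H(6f 51 46 4c 70 66 36 66 30) = 02 f4; tag = H(05 3b 2c 26 1a 0c 5c 02 f4) = 020a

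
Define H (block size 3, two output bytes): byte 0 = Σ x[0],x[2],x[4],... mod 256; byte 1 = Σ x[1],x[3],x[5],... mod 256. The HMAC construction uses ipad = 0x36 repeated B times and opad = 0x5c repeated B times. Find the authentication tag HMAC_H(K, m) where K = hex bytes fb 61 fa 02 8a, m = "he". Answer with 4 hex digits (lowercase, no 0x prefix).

3c23

Key hex bytes fb 61 fa 02 8a is 5 bytes > B = 3, so hash it first: H(key) = 7f 63, then zero-pad to 3 bytes: K' = 7f 63 00.
K' ⊕ ipad = 49 55 36.  K' ⊕ opad = 23 3f 5c.
Inner input = (K'⊕ipad) ∥ m = 49 55 36 ∥ 68 65.
Inner hash: even-index sum = 228 mod 256 = 228; odd-index sum = 189 mod 256 = 189 → e4 bd.
Outer input = (K'⊕opad) ∥ inner = 23 3f 5c ∥ e4 bd.
Outer hash (tag): even-index sum = 316 mod 256 = 60; odd-index sum = 291 mod 256 = 35 → 3c 23.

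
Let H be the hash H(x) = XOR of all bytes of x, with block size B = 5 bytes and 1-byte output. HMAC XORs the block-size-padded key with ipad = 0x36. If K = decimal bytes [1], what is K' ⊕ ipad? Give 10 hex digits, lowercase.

3736363636

Key decimal bytes [1] = 01 is 1 byte ≤ B = 5; zero-pad to 5 bytes: K' = 01 00 00 00 00.
XOR each byte with 0x36: 01⊕36=37, 00⊕36=36, 00⊕36=36, 00⊕36=36, 00⊕36=36.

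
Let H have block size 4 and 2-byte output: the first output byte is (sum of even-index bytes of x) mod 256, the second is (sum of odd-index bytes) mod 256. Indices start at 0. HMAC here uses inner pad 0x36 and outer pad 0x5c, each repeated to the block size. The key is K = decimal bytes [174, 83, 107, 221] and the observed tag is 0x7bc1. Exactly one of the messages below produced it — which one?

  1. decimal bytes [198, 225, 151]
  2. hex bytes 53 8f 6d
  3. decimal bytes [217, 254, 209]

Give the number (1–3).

Key decimal bytes [174, 83, 107, 221] = ae 53 6b dd is exactly B = 4 bytes: K' = ae 53 6b dd.
K' ⊕ ipad = 98 65 5d eb; K' ⊕ opad = f2 0f 37 81.
m1: inner = H(98 65 5d eb c6 e1 97) = 52 31; tag = H(f2 0f 37 81 52 31) = 7bc1 ← matches
m2: inner = H(98 65 5d eb 53 8f 6d) = b5 df; tag = H(f2 0f 37 81 b5 df) = de6f
m3: inner = H(98 65 5d eb d9 fe d1) = 9f 4e; tag = H(f2 0f 37 81 9f 4e) = c8de

1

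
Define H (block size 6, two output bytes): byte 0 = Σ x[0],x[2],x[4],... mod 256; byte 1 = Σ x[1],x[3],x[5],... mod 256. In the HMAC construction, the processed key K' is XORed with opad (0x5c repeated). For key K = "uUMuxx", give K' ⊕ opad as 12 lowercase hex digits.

Key "uUMuxx" = 75 55 4d 75 78 78 is exactly B = 6 bytes: K' = 75 55 4d 75 78 78.
XOR each byte with 0x5c: 75⊕5c=29, 55⊕5c=09, 4d⊕5c=11, 75⊕5c=29, 78⊕5c=24, 78⊕5c=24.

290911292424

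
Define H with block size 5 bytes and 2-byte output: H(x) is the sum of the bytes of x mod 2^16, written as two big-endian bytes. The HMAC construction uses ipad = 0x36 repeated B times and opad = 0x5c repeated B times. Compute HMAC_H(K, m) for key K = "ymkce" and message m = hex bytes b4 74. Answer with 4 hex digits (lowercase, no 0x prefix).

01de

Key "ymkce" = 79 6d 6b 63 65 is exactly B = 5 bytes: K' = 79 6d 6b 63 65.
K' ⊕ ipad = 4f 5b 5d 55 53.  K' ⊕ opad = 25 31 37 3f 39.
Inner input = (K'⊕ipad) ∥ m = 4f 5b 5d 55 53 ∥ b4 74.
Inner hash: sum = 79+91+93+85+83+180+116 = 727 → 02 d7.
Outer input = (K'⊕opad) ∥ inner = 25 31 37 3f 39 ∥ 02 d7.
Outer hash (tag): sum = 37+49+55+63+57+2+215 = 478 → 01 de.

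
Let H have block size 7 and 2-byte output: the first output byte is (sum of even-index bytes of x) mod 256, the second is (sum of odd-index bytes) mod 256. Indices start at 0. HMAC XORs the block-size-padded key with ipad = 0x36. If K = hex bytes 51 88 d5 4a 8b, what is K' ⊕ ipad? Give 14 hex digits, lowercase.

Key hex bytes 51 88 d5 4a 8b is 5 bytes ≤ B = 7; zero-pad to 7 bytes: K' = 51 88 d5 4a 8b 00 00.
XOR each byte with 0x36: 51⊕36=67, 88⊕36=be, d5⊕36=e3, 4a⊕36=7c, 8b⊕36=bd, 00⊕36=36, 00⊕36=36.

67bee37cbd3636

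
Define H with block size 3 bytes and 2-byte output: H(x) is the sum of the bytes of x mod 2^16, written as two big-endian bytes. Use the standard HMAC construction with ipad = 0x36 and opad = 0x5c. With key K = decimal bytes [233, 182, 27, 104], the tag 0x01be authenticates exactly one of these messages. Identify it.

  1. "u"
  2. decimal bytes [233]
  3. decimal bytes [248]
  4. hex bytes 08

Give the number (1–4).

Key decimal bytes [233, 182, 27, 104] = e9 b6 1b 68 is 4 bytes > B = 3, so hash it first: H(key) = 02 22, then zero-pad to 3 bytes: K' = 02 22 00.
K' ⊕ ipad = 34 14 36; K' ⊕ opad = 5e 7e 5c.
m1: inner = H(34 14 36 75) = 00 f3; tag = H(5e 7e 5c 00 f3) = 022b
m2: inner = H(34 14 36 e9) = 01 67; tag = H(5e 7e 5c 01 67) = 01a0
m3: inner = H(34 14 36 f8) = 01 76; tag = H(5e 7e 5c 01 76) = 01af
m4: inner = H(34 14 36 08) = 00 86; tag = H(5e 7e 5c 00 86) = 01be ← matches

4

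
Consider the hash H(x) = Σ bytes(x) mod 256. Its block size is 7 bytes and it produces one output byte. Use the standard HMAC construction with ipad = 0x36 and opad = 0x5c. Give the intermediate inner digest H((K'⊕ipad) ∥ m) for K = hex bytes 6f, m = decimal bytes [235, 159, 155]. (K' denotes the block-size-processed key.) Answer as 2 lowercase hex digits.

Key hex bytes 6f is 1 byte ≤ B = 7; zero-pad to 7 bytes: K' = 6f 00 00 00 00 00 00.
K' ⊕ ipad = 59 36 36 36 36 36 36.
Inner input = 59 36 36 36 36 36 36 ∥ eb 9f 9b.
Inner hash: sum = 89+54+54+54+54+54+54+235+159+155 = 962; mod 256 = 194 → c2.

c2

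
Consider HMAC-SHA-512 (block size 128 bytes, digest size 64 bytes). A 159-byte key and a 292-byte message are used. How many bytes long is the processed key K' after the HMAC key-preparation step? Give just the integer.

Key is 159 > 128 bytes, so it is hashed to 64 bytes then zero-padded to 128: |K'| = 128.

128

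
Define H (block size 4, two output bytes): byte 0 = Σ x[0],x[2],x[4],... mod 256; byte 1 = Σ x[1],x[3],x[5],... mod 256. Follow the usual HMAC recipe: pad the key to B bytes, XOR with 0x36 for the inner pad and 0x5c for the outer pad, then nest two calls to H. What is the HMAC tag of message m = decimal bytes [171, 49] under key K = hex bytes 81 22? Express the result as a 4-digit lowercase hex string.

Key hex bytes 81 22 is 2 bytes ≤ B = 4; zero-pad to 4 bytes: K' = 81 22 00 00.
K' ⊕ ipad = b7 14 36 36.  K' ⊕ opad = dd 7e 5c 5c.
Inner input = (K'⊕ipad) ∥ m = b7 14 36 36 ∥ ab 31.
Inner hash: even-index sum = 408 mod 256 = 152; odd-index sum = 123 mod 256 = 123 → 98 7b.
Outer input = (K'⊕opad) ∥ inner = dd 7e 5c 5c ∥ 98 7b.
Outer hash (tag): even-index sum = 465 mod 256 = 209; odd-index sum = 341 mod 256 = 85 → d1 55.

d155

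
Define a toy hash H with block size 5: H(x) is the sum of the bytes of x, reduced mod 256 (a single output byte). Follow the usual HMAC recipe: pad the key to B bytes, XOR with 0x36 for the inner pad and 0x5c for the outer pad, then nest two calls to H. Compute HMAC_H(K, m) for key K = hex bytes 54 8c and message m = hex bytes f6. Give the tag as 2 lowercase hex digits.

a0

Key hex bytes 54 8c is 2 bytes ≤ B = 5; zero-pad to 5 bytes: K' = 54 8c 00 00 00.
K' ⊕ ipad = 62 ba 36 36 36.  K' ⊕ opad = 08 d0 5c 5c 5c.
Inner input = (K'⊕ipad) ∥ m = 62 ba 36 36 36 ∥ f6.
Inner hash: sum = 98+186+54+54+54+246 = 692; mod 256 = 180 → b4.
Outer input = (K'⊕opad) ∥ inner = 08 d0 5c 5c 5c ∥ b4.
Outer hash (tag): sum = 8+208+92+92+92+180 = 672; mod 256 = 160 → a0.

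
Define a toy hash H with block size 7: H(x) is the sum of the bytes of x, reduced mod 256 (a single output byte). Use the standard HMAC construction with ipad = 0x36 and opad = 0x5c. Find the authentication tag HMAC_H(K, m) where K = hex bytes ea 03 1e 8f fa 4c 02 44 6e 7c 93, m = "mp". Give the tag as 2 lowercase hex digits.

Key hex bytes ea 03 1e 8f fa 4c 02 44 6e 7c 93 is 11 bytes > B = 7, so hash it first: H(key) = a3, then zero-pad to 7 bytes: K' = a3 00 00 00 00 00 00.
K' ⊕ ipad = 95 36 36 36 36 36 36.  K' ⊕ opad = ff 5c 5c 5c 5c 5c 5c.
Inner input = (K'⊕ipad) ∥ m = 95 36 36 36 36 36 36 ∥ 6d 70.
Inner hash: sum = 149+54+54+54+54+54+54+109+112 = 694; mod 256 = 182 → b6.
Outer input = (K'⊕opad) ∥ inner = ff 5c 5c 5c 5c 5c 5c ∥ b6.
Outer hash (tag): sum = 255+92+92+92+92+92+92+182 = 989; mod 256 = 221 → dd.

dd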